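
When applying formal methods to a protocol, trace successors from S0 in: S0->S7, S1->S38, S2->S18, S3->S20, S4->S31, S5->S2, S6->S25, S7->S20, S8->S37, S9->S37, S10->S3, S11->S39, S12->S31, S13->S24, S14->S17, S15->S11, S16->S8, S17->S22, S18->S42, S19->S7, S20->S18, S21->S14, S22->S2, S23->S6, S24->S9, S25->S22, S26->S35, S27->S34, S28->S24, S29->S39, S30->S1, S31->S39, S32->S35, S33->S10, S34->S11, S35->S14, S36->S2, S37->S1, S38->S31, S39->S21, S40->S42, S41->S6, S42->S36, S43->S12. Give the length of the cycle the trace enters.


Trace from S0 until a state repeats:
  S0 -> S7 -> S20 -> S18 -> S42 -> S36 -> S2 -> S18
S18 first seen at step 3, revisited at step 7.
Cycle length = 7 - 3 = 4

4


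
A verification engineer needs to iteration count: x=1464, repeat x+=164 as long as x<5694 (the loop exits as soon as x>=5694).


Step 1: x goes from 1464 toward 5694 by 164; the body runs while x<5694, so iterations = ceil((bound-start)/step)
Step 2: Distance=4230
Step 3: ceil(4230/164)=26

26


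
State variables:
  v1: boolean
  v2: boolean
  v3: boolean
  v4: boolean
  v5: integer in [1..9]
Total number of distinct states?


State space = product of domain sizes of all variables.
Domain sizes:
  v1 (boolean): 2
  v2 (boolean): 2
  v3 (boolean): 2
  v4 (boolean): 2
  v5 (integer in [1..9]): 9
Product = 2 * 2 * 2 * 2 * 9 = 144

144


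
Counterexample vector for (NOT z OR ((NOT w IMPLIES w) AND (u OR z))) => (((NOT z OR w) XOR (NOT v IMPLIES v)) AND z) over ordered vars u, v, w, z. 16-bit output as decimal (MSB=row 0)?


F1 = (NOT z OR ((NOT w IMPLIES w) AND (u OR z)))
F2 = (((NOT z OR w) XOR (NOT v IMPLIES v)) AND z)
Counterexample to F1=>F2 is where F1=1 and F2=0.
Evaluate each row (bits = u,v,w,z, MSB first):
  row 0 [0000]: F1=1 F2=0 -> F1&~F2 -> 1
  row 1 [0001]: F1=0 F2=0 -> F1&~F2 -> 0
  row 2 [0010]: F1=1 F2=0 -> F1&~F2 -> 1
  row 3 [0011]: F1=1 F2=1 -> F1&~F2 -> 0
  row 4 [0100]: F1=1 F2=0 -> F1&~F2 -> 1
  row 5 [0101]: F1=0 F2=1 -> F1&~F2 -> 0
  row 6 [0110]: F1=1 F2=0 -> F1&~F2 -> 1
  row 7 [0111]: F1=1 F2=0 -> F1&~F2 -> 1
  row 8 [1000]: F1=1 F2=0 -> F1&~F2 -> 1
  row 9 [1001]: F1=0 F2=0 -> F1&~F2 -> 0
  row 10 [1010]: F1=1 F2=0 -> F1&~F2 -> 1
  row 11 [1011]: F1=1 F2=1 -> F1&~F2 -> 0
  row 12 [1100]: F1=1 F2=0 -> F1&~F2 -> 1
  row 13 [1101]: F1=0 F2=1 -> F1&~F2 -> 0
  row 14 [1110]: F1=1 F2=0 -> F1&~F2 -> 1
  row 15 [1111]: F1=1 F2=0 -> F1&~F2 -> 1
Full result column, 4 rows per line (u,v fixed per line; w,z runs 00..11 left to right):
  rows 0-3 [u,v=00]: 1010  = hex A
  rows 4-7 [u,v=01]: 1011  = hex B
  rows 8-11 [u,v=10]: 1010  = hex A
  rows 12-15 [u,v=11]: 1011  = hex B
Counterexample vector (row 0 .. row 15) = 1010101110101011
Output column grouped in 4s = 1010 1011 1010 1011 = 0xABAB
Convert to decimal digit by digit (value = value*16 + digit):
  A -> 10
  10*16 + 11 (B) = 171
  171*16 + 10 (A) = 2746
  2746*16 + 11 (B) = 43947
Decimal = 43947

43947


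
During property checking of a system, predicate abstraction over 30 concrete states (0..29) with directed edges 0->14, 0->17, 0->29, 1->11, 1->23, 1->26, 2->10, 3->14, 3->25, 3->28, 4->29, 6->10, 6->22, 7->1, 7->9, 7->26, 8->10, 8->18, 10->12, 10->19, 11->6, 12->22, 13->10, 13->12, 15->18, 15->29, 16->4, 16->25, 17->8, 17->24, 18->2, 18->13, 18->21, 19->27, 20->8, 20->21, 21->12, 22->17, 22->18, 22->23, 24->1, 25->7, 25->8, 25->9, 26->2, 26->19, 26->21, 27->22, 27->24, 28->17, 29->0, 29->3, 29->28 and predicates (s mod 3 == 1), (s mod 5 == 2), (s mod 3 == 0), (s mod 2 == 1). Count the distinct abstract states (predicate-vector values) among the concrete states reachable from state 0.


BFS from 0:
Concrete reachable: {0, 1, 2, 3, 6, 7, 8, 9, 10, 11, 12, 13, 14, 17, 18, 19, 21, 22, 23, 24, 25, 26, 27, 28, 29}
Abstract via predicates (s mod 3 == 1), (s mod 5 == 2), (s mod 3 == 0), (s mod 2 == 1):
  (0,0,0,0) <- {8, 14, 26}
  (0,0,0,1) <- {11, 23, 29}
  (0,0,1,0) <- {0, 6, 18, 24}
  (0,0,1,1) <- {3, 9, 21}
  (0,1,0,0) <- {2}
  (0,1,0,1) <- {17}
  (0,1,1,0) <- {12}
  (0,1,1,1) <- {27}
  (1,0,0,0) <- {10, 28}
  (1,0,0,1) <- {1, 13, 19, 25}
  (1,1,0,0) <- {22}
  (1,1,0,1) <- {7}
Distinct abstract states = 12

12


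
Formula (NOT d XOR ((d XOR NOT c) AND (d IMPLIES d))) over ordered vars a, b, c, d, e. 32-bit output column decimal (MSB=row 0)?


Formula: (NOT d XOR ((d XOR NOT c) AND (d IMPLIES d))) over a, b, c, d, e (32 rows)
Evaluate each row (bits = a,b,c,d,e, MSB first):
  row 0 [00000]: (NOT 0 XOR ((0 XOR NOT 0) AND (0 IMPLIES 0))) -> 0
  row 1 [00001]: (NOT 0 XOR ((0 XOR NOT 0) AND (0 IMPLIES 0))) -> 0
  row 2 [00010]: (NOT 1 XOR ((1 XOR NOT 0) AND (1 IMPLIES 1))) -> 0
  row 3 [00011]: (NOT 1 XOR ((1 XOR NOT 0) AND (1 IMPLIES 1))) -> 0
  row 4 [00100]: (NOT 0 XOR ((0 XOR NOT 1) AND (0 IMPLIES 0))) -> 1
  row 5 [00101]: (NOT 0 XOR ((0 XOR NOT 1) AND (0 IMPLIES 0))) -> 1
  row 6 [00110]: (NOT 1 XOR ((1 XOR NOT 1) AND (1 IMPLIES 1))) -> 1
  row 7 [00111]: (NOT 1 XOR ((1 XOR NOT 1) AND (1 IMPLIES 1))) -> 1
  row 8 [01000]: (NOT 0 XOR ((0 XOR NOT 0) AND (0 IMPLIES 0))) -> 0
  row 9 [01001]: (NOT 0 XOR ((0 XOR NOT 0) AND (0 IMPLIES 0))) -> 0
  row 10 [01010]: (NOT 1 XOR ((1 XOR NOT 0) AND (1 IMPLIES 1))) -> 0
  row 11 [01011]: (NOT 1 XOR ((1 XOR NOT 0) AND (1 IMPLIES 1))) -> 0
  row 12 [01100]: (NOT 0 XOR ((0 XOR NOT 1) AND (0 IMPLIES 0))) -> 1
  row 13 [01101]: (NOT 0 XOR ((0 XOR NOT 1) AND (0 IMPLIES 0))) -> 1
  row 14 [01110]: (NOT 1 XOR ((1 XOR NOT 1) AND (1 IMPLIES 1))) -> 1
  row 15 [01111]: (NOT 1 XOR ((1 XOR NOT 1) AND (1 IMPLIES 1))) -> 1
  row 16 [10000]: (NOT 0 XOR ((0 XOR NOT 0) AND (0 IMPLIES 0))) -> 0
  row 17 [10001]: (NOT 0 XOR ((0 XOR NOT 0) AND (0 IMPLIES 0))) -> 0
  row 18 [10010]: (NOT 1 XOR ((1 XOR NOT 0) AND (1 IMPLIES 1))) -> 0
  row 19 [10011]: (NOT 1 XOR ((1 XOR NOT 0) AND (1 IMPLIES 1))) -> 0
  row 20 [10100]: (NOT 0 XOR ((0 XOR NOT 1) AND (0 IMPLIES 0))) -> 1
  row 21 [10101]: (NOT 0 XOR ((0 XOR NOT 1) AND (0 IMPLIES 0))) -> 1
  row 22 [10110]: (NOT 1 XOR ((1 XOR NOT 1) AND (1 IMPLIES 1))) -> 1
  row 23 [10111]: (NOT 1 XOR ((1 XOR NOT 1) AND (1 IMPLIES 1))) -> 1
  row 24 [11000]: (NOT 0 XOR ((0 XOR NOT 0) AND (0 IMPLIES 0))) -> 0
  row 25 [11001]: (NOT 0 XOR ((0 XOR NOT 0) AND (0 IMPLIES 0))) -> 0
  row 26 [11010]: (NOT 1 XOR ((1 XOR NOT 0) AND (1 IMPLIES 1))) -> 0
  row 27 [11011]: (NOT 1 XOR ((1 XOR NOT 0) AND (1 IMPLIES 1))) -> 0
  row 28 [11100]: (NOT 0 XOR ((0 XOR NOT 1) AND (0 IMPLIES 0))) -> 1
  row 29 [11101]: (NOT 0 XOR ((0 XOR NOT 1) AND (0 IMPLIES 0))) -> 1
  row 30 [11110]: (NOT 1 XOR ((1 XOR NOT 1) AND (1 IMPLIES 1))) -> 1
  row 31 [11111]: (NOT 1 XOR ((1 XOR NOT 1) AND (1 IMPLIES 1))) -> 1
Full result column, 4 rows per line (a,b,c fixed per line; d,e runs 00..11 left to right):
  rows 0-3 [a,b,c=000]: 0000  = hex 0
  rows 4-7 [a,b,c=001]: 1111  = hex F
  rows 8-11 [a,b,c=010]: 0000  = hex 0
  rows 12-15 [a,b,c=011]: 1111  = hex F
  rows 16-19 [a,b,c=100]: 0000  = hex 0
  rows 20-23 [a,b,c=101]: 1111  = hex F
  rows 24-27 [a,b,c=110]: 0000  = hex 0
  rows 28-31 [a,b,c=111]: 1111  = hex F
Output column (row 0 .. row 31) = 00001111000011110000111100001111
Output column grouped in 4s = 0000 1111 0000 1111 0000 1111 0000 1111 = 0x0F0F0F0F
Convert to decimal digit by digit (value = value*16 + digit):
  0 -> 0
  0*16 + 15 (F) = 15
  15*16 + 0 = 240
  240*16 + 15 (F) = 3855
  3855*16 + 0 = 61680
  61680*16 + 15 (F) = 986895
  986895*16 + 0 = 15790320
  15790320*16 + 15 (F) = 252645135
Decimal = 252645135

252645135


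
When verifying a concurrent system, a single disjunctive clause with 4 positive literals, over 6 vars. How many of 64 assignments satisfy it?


Step 1: Total=2^6=64
Step 2: Unsat when all 4 false: 2^2=4
Step 3: Sat=64-4=60

60


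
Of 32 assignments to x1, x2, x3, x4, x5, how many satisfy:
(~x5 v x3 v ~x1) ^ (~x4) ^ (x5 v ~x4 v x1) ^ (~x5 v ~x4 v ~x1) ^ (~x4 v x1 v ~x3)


CNF with 5 clauses over 5 vars (32 assignments).
An assignment satisfies CNF iff every clause has >=1 true literal.
Check each row (bits = x1,x2,x3,x4,x5; clause T/F shown):
  row 0 [00000]: clauses=TTTTT -> 1
  row 1 [00001]: clauses=TTTTT -> 1
  row 2 [00010]: clauses=TFFTT -> 0
  row 3 [00011]: clauses=TFTTT -> 0
  row 4 [00100]: clauses=TTTTT -> 1
  row 5 [00101]: clauses=TTTTT -> 1
  row 6 [00110]: clauses=TFFTF -> 0
  row 7 [00111]: clauses=TFTTF -> 0
  row 8 [01000]: clauses=TTTTT -> 1
  row 9 [01001]: clauses=TTTTT -> 1
  row 10 [01010]: clauses=TFFTT -> 0
  row 11 [01011]: clauses=TFTTT -> 0
  row 12 [01100]: clauses=TTTTT -> 1
  row 13 [01101]: clauses=TTTTT -> 1
  row 14 [01110]: clauses=TFFTF -> 0
  row 15 [01111]: clauses=TFTTF -> 0
  row 16 [10000]: clauses=TTTTT -> 1
  row 17 [10001]: clauses=FTTTT -> 0
  row 18 [10010]: clauses=TFTTT -> 0
  row 19 [10011]: clauses=FFTFT -> 0
  row 20 [10100]: clauses=TTTTT -> 1
  row 21 [10101]: clauses=TTTTT -> 1
  row 22 [10110]: clauses=TFTTT -> 0
  row 23 [10111]: clauses=TFTFT -> 0
  row 24 [11000]: clauses=TTTTT -> 1
  row 25 [11001]: clauses=FTTTT -> 0
  row 26 [11010]: clauses=TFTTT -> 0
  row 27 [11011]: clauses=FFTFT -> 0
  row 28 [11100]: clauses=TTTTT -> 1
  row 29 [11101]: clauses=TTTTT -> 1
  row 30 [11110]: clauses=TFTTT -> 0
  row 31 [11111]: clauses=TFTFT -> 0
Full result column, 8 rows per line (x1,x2 fixed per line; x3,x4,x5 runs 000..111 left to right):
  rows 0-7 [x1,x2=00]: 11001100  (ones: 4)
  rows 8-15 [x1,x2=01]: 11001100  (ones: 4)
  rows 16-23 [x1,x2=10]: 10001100  (ones: 3)
  rows 24-31 [x1,x2=11]: 10001100  (ones: 3)
Satisfying assignments = 4+4+3+3 = 14

14


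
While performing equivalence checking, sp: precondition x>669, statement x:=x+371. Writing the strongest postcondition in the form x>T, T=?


Formula: sp(P, x:=E) = exists old_x. (x = E[old_x/x]) AND P[old_x/x] (old_x is the value of x before the assignment; eliminate old_x by solving x = E[old_x/x] for old_x)
Step 1: Precondition P: x>669, i.e. old_x > 669
Step 2: Assignment gives x = old_x + 371, so old_x = x - 371
Step 3: Substitute into P: x - 371 > 669
Step 4: Simplify: x > 669+371 = 1040

1040


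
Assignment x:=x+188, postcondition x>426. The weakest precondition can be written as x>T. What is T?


Formula: wp(x:=E, P) = P[E/x] (substitute E for x in postcondition)
Step 1: Postcondition: x>426
Step 2: Substitute x+188 for x: x+188>426
Step 3: Solve for x: x > 426-188 = 238

238


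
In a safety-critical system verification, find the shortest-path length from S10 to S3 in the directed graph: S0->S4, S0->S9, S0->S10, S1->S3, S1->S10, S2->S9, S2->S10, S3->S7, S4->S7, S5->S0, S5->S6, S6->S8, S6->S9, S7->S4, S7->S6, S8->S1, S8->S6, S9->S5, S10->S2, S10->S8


BFS layer-by-layer from S10:
  dist 0: {S10}
  dist 1: {S2, S8}
  dist 2: {S1, S6, S9}
  dist 3: {S3, S5}
  -> S3 reached at distance 3
Shortest path length = 3

3


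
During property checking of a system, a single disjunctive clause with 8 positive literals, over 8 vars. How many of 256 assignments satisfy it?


Step 1: Total=2^8=256
Step 2: Unsat when all 8 false: 2^0=1
Step 3: Sat=256-1=255

255


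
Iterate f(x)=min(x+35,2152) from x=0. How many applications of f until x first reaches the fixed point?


Step 1: x=0, cap=2152, increment=35
Step 2: x grows by 35 each step until capped at 2152; fixed point is x=2152
Step 3: iterations = ceil(2152/35) = 62

62


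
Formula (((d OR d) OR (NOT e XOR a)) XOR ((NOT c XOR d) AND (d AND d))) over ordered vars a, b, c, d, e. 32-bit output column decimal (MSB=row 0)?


Formula: (((d OR d) OR (NOT e XOR a)) XOR ((NOT c XOR d) AND (d AND d))) over a, b, c, d, e (32 rows)
Evaluate each row (bits = a,b,c,d,e, MSB first):
  row 0 [00000]: (((0 OR 0) OR (NOT 0 XOR 0)) XOR ((NOT 0 XOR 0) AND (0 AND 0))) -> 1
  row 1 [00001]: (((0 OR 0) OR (NOT 1 XOR 0)) XOR ((NOT 0 XOR 0) AND (0 AND 0))) -> 0
  row 2 [00010]: (((1 OR 1) OR (NOT 0 XOR 0)) XOR ((NOT 0 XOR 1) AND (1 AND 1))) -> 1
  row 3 [00011]: (((1 OR 1) OR (NOT 1 XOR 0)) XOR ((NOT 0 XOR 1) AND (1 AND 1))) -> 1
  row 4 [00100]: (((0 OR 0) OR (NOT 0 XOR 0)) XOR ((NOT 1 XOR 0) AND (0 AND 0))) -> 1
  row 5 [00101]: (((0 OR 0) OR (NOT 1 XOR 0)) XOR ((NOT 1 XOR 0) AND (0 AND 0))) -> 0
  row 6 [00110]: (((1 OR 1) OR (NOT 0 XOR 0)) XOR ((NOT 1 XOR 1) AND (1 AND 1))) -> 0
  row 7 [00111]: (((1 OR 1) OR (NOT 1 XOR 0)) XOR ((NOT 1 XOR 1) AND (1 AND 1))) -> 0
  row 8 [01000]: (((0 OR 0) OR (NOT 0 XOR 0)) XOR ((NOT 0 XOR 0) AND (0 AND 0))) -> 1
  row 9 [01001]: (((0 OR 0) OR (NOT 1 XOR 0)) XOR ((NOT 0 XOR 0) AND (0 AND 0))) -> 0
  row 10 [01010]: (((1 OR 1) OR (NOT 0 XOR 0)) XOR ((NOT 0 XOR 1) AND (1 AND 1))) -> 1
  row 11 [01011]: (((1 OR 1) OR (NOT 1 XOR 0)) XOR ((NOT 0 XOR 1) AND (1 AND 1))) -> 1
  row 12 [01100]: (((0 OR 0) OR (NOT 0 XOR 0)) XOR ((NOT 1 XOR 0) AND (0 AND 0))) -> 1
  row 13 [01101]: (((0 OR 0) OR (NOT 1 XOR 0)) XOR ((NOT 1 XOR 0) AND (0 AND 0))) -> 0
  row 14 [01110]: (((1 OR 1) OR (NOT 0 XOR 0)) XOR ((NOT 1 XOR 1) AND (1 AND 1))) -> 0
  row 15 [01111]: (((1 OR 1) OR (NOT 1 XOR 0)) XOR ((NOT 1 XOR 1) AND (1 AND 1))) -> 0
  row 16 [10000]: (((0 OR 0) OR (NOT 0 XOR 1)) XOR ((NOT 0 XOR 0) AND (0 AND 0))) -> 0
  row 17 [10001]: (((0 OR 0) OR (NOT 1 XOR 1)) XOR ((NOT 0 XOR 0) AND (0 AND 0))) -> 1
  row 18 [10010]: (((1 OR 1) OR (NOT 0 XOR 1)) XOR ((NOT 0 XOR 1) AND (1 AND 1))) -> 1
  row 19 [10011]: (((1 OR 1) OR (NOT 1 XOR 1)) XOR ((NOT 0 XOR 1) AND (1 AND 1))) -> 1
  row 20 [10100]: (((0 OR 0) OR (NOT 0 XOR 1)) XOR ((NOT 1 XOR 0) AND (0 AND 0))) -> 0
  row 21 [10101]: (((0 OR 0) OR (NOT 1 XOR 1)) XOR ((NOT 1 XOR 0) AND (0 AND 0))) -> 1
  row 22 [10110]: (((1 OR 1) OR (NOT 0 XOR 1)) XOR ((NOT 1 XOR 1) AND (1 AND 1))) -> 0
  row 23 [10111]: (((1 OR 1) OR (NOT 1 XOR 1)) XOR ((NOT 1 XOR 1) AND (1 AND 1))) -> 0
  row 24 [11000]: (((0 OR 0) OR (NOT 0 XOR 1)) XOR ((NOT 0 XOR 0) AND (0 AND 0))) -> 0
  row 25 [11001]: (((0 OR 0) OR (NOT 1 XOR 1)) XOR ((NOT 0 XOR 0) AND (0 AND 0))) -> 1
  row 26 [11010]: (((1 OR 1) OR (NOT 0 XOR 1)) XOR ((NOT 0 XOR 1) AND (1 AND 1))) -> 1
  row 27 [11011]: (((1 OR 1) OR (NOT 1 XOR 1)) XOR ((NOT 0 XOR 1) AND (1 AND 1))) -> 1
  row 28 [11100]: (((0 OR 0) OR (NOT 0 XOR 1)) XOR ((NOT 1 XOR 0) AND (0 AND 0))) -> 0
  row 29 [11101]: (((0 OR 0) OR (NOT 1 XOR 1)) XOR ((NOT 1 XOR 0) AND (0 AND 0))) -> 1
  row 30 [11110]: (((1 OR 1) OR (NOT 0 XOR 1)) XOR ((NOT 1 XOR 1) AND (1 AND 1))) -> 0
  row 31 [11111]: (((1 OR 1) OR (NOT 1 XOR 1)) XOR ((NOT 1 XOR 1) AND (1 AND 1))) -> 0
Full result column, 4 rows per line (a,b,c fixed per line; d,e runs 00..11 left to right):
  rows 0-3 [a,b,c=000]: 1011  = hex B
  rows 4-7 [a,b,c=001]: 1000  = hex 8
  rows 8-11 [a,b,c=010]: 1011  = hex B
  rows 12-15 [a,b,c=011]: 1000  = hex 8
  rows 16-19 [a,b,c=100]: 0111  = hex 7
  rows 20-23 [a,b,c=101]: 0100  = hex 4
  rows 24-27 [a,b,c=110]: 0111  = hex 7
  rows 28-31 [a,b,c=111]: 0100  = hex 4
Output column (row 0 .. row 31) = 10111000101110000111010001110100
Output column grouped in 4s = 1011 1000 1011 1000 0111 0100 0111 0100 = 0xB8B87474
Convert to decimal digit by digit (value = value*16 + digit):
  B -> 11
  11*16 + 8 = 184
  184*16 + 11 (B) = 2955
  2955*16 + 8 = 47288
  47288*16 + 7 = 756615
  756615*16 + 4 = 12105844
  12105844*16 + 7 = 193693511
  193693511*16 + 4 = 3099096180
Decimal = 3099096180

3099096180


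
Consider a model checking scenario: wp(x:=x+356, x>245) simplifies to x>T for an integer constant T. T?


Formula: wp(x:=E, P) = P[E/x] (substitute E for x in postcondition)
Step 1: Postcondition: x>245
Step 2: Substitute x+356 for x: x+356>245
Step 3: Solve for x: x > 245-356 = -111

-111


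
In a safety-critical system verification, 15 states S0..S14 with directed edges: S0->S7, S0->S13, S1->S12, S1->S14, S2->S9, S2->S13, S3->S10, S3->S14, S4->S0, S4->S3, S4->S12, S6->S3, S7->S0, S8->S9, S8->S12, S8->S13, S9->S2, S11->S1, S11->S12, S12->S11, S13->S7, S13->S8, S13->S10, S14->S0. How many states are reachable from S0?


BFS from S0:
  layer 0: {S0}
  layer 1: {S7, S13}
  layer 2: {S8, S10}
  layer 3: {S9, S12}
  layer 4: {S2, S11}
  layer 5: {S1}
  layer 6: {S14}
Reachable set: {S0, S1, S2, S7, S8, S9, S10, S11, S12, S13, S14}
Count = 11

11


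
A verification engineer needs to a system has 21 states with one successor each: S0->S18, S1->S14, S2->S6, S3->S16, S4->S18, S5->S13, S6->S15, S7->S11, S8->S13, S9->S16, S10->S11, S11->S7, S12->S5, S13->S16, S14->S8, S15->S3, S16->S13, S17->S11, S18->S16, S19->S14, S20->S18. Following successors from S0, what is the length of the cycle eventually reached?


Trace from S0 until a state repeats:
  S0 -> S18 -> S16 -> S13 -> S16
S16 first seen at step 2, revisited at step 4.
Cycle length = 4 - 2 = 2

2


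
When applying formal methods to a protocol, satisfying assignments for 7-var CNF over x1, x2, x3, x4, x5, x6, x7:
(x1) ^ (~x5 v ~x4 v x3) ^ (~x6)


CNF with 3 clauses over 7 vars (128 assignments).
An assignment satisfies CNF iff every clause has >=1 true literal.
Check each row (bits = x1,x2,x3,x4,x5,x6,x7; clause T/F shown):
  row 0 [0000000]: clauses=FTT -> 0
  row 1 [0000001]: clauses=FTT -> 0
  row 2 [0000010]: clauses=FTF -> 0
  row 3 [0000011]: clauses=FTF -> 0
  row 4 [0000100]: clauses=FTT -> 0
  (every remaining row is evaluated the same way; all 128 results are listed next)
Full result column, 8 rows per line (x1,x2,x3,x4 fixed per line; x5,x6,x7 runs 000..111 left to right):
  rows 0-7 [x1,x2,x3,x4=0000]: 00000000  (ones: 0)
  rows 8-15 [x1,x2,x3,x4=0001]: 00000000  (ones: 0)
  rows 16-23 [x1,x2,x3,x4=0010]: 00000000  (ones: 0)
  rows 24-31 [x1,x2,x3,x4=0011]: 00000000  (ones: 0)
  rows 32-39 [x1,x2,x3,x4=0100]: 00000000  (ones: 0)
  rows 40-47 [x1,x2,x3,x4=0101]: 00000000  (ones: 0)
  rows 48-55 [x1,x2,x3,x4=0110]: 00000000  (ones: 0)
  rows 56-63 [x1,x2,x3,x4=0111]: 00000000  (ones: 0)
  rows 64-71 [x1,x2,x3,x4=1000]: 11001100  (ones: 4)
  rows 72-79 [x1,x2,x3,x4=1001]: 11000000  (ones: 2)
  rows 80-87 [x1,x2,x3,x4=1010]: 11001100  (ones: 4)
  rows 88-95 [x1,x2,x3,x4=1011]: 11001100  (ones: 4)
  rows 96-103 [x1,x2,x3,x4=1100]: 11001100  (ones: 4)
  rows 104-111 [x1,x2,x3,x4=1101]: 11000000  (ones: 2)
  rows 112-119 [x1,x2,x3,x4=1110]: 11001100  (ones: 4)
  rows 120-127 [x1,x2,x3,x4=1111]: 11001100  (ones: 4)
Satisfying assignments = 0+0+0+0+0+0+0+0+4+2+4+4+4+2+4+4 = 28

28


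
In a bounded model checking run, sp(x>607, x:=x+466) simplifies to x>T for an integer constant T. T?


Formula: sp(P, x:=E) = exists old_x. (x = E[old_x/x]) AND P[old_x/x] (old_x is the value of x before the assignment; eliminate old_x by solving x = E[old_x/x] for old_x)
Step 1: Precondition P: x>607, i.e. old_x > 607
Step 2: Assignment gives x = old_x + 466, so old_x = x - 466
Step 3: Substitute into P: x - 466 > 607
Step 4: Simplify: x > 607+466 = 1073

1073


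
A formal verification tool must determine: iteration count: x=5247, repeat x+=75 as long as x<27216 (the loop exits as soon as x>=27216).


Step 1: x goes from 5247 toward 27216 by 75; the body runs while x<27216, so iterations = ceil((bound-start)/step)
Step 2: Distance=21969
Step 3: ceil(21969/75)=293

293


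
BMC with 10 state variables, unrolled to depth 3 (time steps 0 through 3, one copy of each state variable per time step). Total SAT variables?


BMC unrolls to depth k, creating one copy of each state var for steps 0..k.
Step count = 3 + 1 = 4 (steps 0 through 3)
Vars per step = 10
Total = 10 * 4 = 40

40


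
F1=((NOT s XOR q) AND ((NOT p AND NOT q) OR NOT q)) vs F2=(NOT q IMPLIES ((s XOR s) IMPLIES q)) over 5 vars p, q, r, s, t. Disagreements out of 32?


F1 = ((NOT s XOR q) AND ((NOT p AND NOT q) OR NOT q))
F2 = (NOT q IMPLIES ((s XOR s) IMPLIES q))
Evaluate both on each of 32 rows (bits = p,q,r,s,t):
  row 0 [00000]: F1=1 F2=1 -> 0
  row 1 [00001]: F1=1 F2=1 -> 0
  row 2 [00010]: F1=0 F2=1 (differ) -> 1
  row 3 [00011]: F1=0 F2=1 (differ) -> 1
  row 4 [00100]: F1=1 F2=1 -> 0
  row 5 [00101]: F1=1 F2=1 -> 0
  row 6 [00110]: F1=0 F2=1 (differ) -> 1
  row 7 [00111]: F1=0 F2=1 (differ) -> 1
  row 8 [01000]: F1=0 F2=1 (differ) -> 1
  row 9 [01001]: F1=0 F2=1 (differ) -> 1
  row 10 [01010]: F1=0 F2=1 (differ) -> 1
  row 11 [01011]: F1=0 F2=1 (differ) -> 1
  row 12 [01100]: F1=0 F2=1 (differ) -> 1
  row 13 [01101]: F1=0 F2=1 (differ) -> 1
  row 14 [01110]: F1=0 F2=1 (differ) -> 1
  row 15 [01111]: F1=0 F2=1 (differ) -> 1
  row 16 [10000]: F1=1 F2=1 -> 0
  row 17 [10001]: F1=1 F2=1 -> 0
  row 18 [10010]: F1=0 F2=1 (differ) -> 1
  row 19 [10011]: F1=0 F2=1 (differ) -> 1
  row 20 [10100]: F1=1 F2=1 -> 0
  row 21 [10101]: F1=1 F2=1 -> 0
  row 22 [10110]: F1=0 F2=1 (differ) -> 1
  row 23 [10111]: F1=0 F2=1 (differ) -> 1
  row 24 [11000]: F1=0 F2=1 (differ) -> 1
  row 25 [11001]: F1=0 F2=1 (differ) -> 1
  row 26 [11010]: F1=0 F2=1 (differ) -> 1
  row 27 [11011]: F1=0 F2=1 (differ) -> 1
  row 28 [11100]: F1=0 F2=1 (differ) -> 1
  row 29 [11101]: F1=0 F2=1 (differ) -> 1
  row 30 [11110]: F1=0 F2=1 (differ) -> 1
  row 31 [11111]: F1=0 F2=1 (differ) -> 1
Full result column, 8 rows per line (p,q fixed per line; r,s,t runs 000..111 left to right):
  rows 0-7 [p,q=00]: 00110011  (ones: 4)
  rows 8-15 [p,q=01]: 11111111  (ones: 8)
  rows 16-23 [p,q=10]: 00110011  (ones: 4)
  rows 24-31 [p,q=11]: 11111111  (ones: 8)
Disagreements = 4+8+4+8 = 24

24


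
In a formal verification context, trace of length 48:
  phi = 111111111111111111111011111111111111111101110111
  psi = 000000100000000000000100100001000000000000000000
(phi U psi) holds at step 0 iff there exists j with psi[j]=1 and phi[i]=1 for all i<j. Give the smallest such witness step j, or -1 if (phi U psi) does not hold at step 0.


(phi U psi) at 0: need smallest j with psi[j]=1 and phi[i]=1 for all i in [0,j).
Scan from step 0:
  step 0: phi=1, psi=0 -> continue
  step 1: phi=1, psi=0 -> continue
  step 2: phi=1, psi=0 -> continue
  step 3: phi=1, psi=0 -> continue
  step 6: psi=1 and phi held for [0,6) -> witness found
Witness step = 6

6


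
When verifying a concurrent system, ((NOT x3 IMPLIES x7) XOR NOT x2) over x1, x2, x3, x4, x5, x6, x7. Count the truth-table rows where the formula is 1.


Formula: ((NOT x3 IMPLIES x7) XOR NOT x2) over 7 vars (128 rows)
Evaluate each row (x1, x2, x3, x4, x5, x6, x7 as bits, MSB first):
  row 0 [0000000]: ((NOT 0 IMPLIES 0) XOR NOT 0) -> 1
  row 1 [0000001]: ((NOT 0 IMPLIES 1) XOR NOT 0) -> 0
  row 2 [0000010]: ((NOT 0 IMPLIES 0) XOR NOT 0) -> 1
  row 3 [0000011]: ((NOT 0 IMPLIES 1) XOR NOT 0) -> 0
  row 4 [0000100]: ((NOT 0 IMPLIES 0) XOR NOT 0) -> 1
  (every remaining row is evaluated the same way; all 128 results are listed next)
Full result column, 8 rows per line (x1,x2,x3,x4 fixed per line; x5,x6,x7 runs 000..111 left to right):
  rows 0-7 [x1,x2,x3,x4=0000]: 10101010  (ones: 4)
  rows 8-15 [x1,x2,x3,x4=0001]: 10101010  (ones: 4)
  rows 16-23 [x1,x2,x3,x4=0010]: 00000000  (ones: 0)
  rows 24-31 [x1,x2,x3,x4=0011]: 00000000  (ones: 0)
  rows 32-39 [x1,x2,x3,x4=0100]: 01010101  (ones: 4)
  rows 40-47 [x1,x2,x3,x4=0101]: 01010101  (ones: 4)
  rows 48-55 [x1,x2,x3,x4=0110]: 11111111  (ones: 8)
  rows 56-63 [x1,x2,x3,x4=0111]: 11111111  (ones: 8)
  rows 64-71 [x1,x2,x3,x4=1000]: 10101010  (ones: 4)
  rows 72-79 [x1,x2,x3,x4=1001]: 10101010  (ones: 4)
  rows 80-87 [x1,x2,x3,x4=1010]: 00000000  (ones: 0)
  rows 88-95 [x1,x2,x3,x4=1011]: 00000000  (ones: 0)
  rows 96-103 [x1,x2,x3,x4=1100]: 01010101  (ones: 4)
  rows 104-111 [x1,x2,x3,x4=1101]: 01010101  (ones: 4)
  rows 112-119 [x1,x2,x3,x4=1110]: 11111111  (ones: 8)
  rows 120-127 [x1,x2,x3,x4=1111]: 11111111  (ones: 8)
Count of 1-rows = 4+4+0+0+4+4+8+8+4+4+0+0+4+4+8+8 = 64

64


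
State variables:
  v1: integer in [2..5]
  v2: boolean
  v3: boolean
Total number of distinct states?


State space = product of domain sizes of all variables.
Domain sizes:
  v1 (integer in [2..5]): 4
  v2 (boolean): 2
  v3 (boolean): 2
Product = 4 * 2 * 2 = 16

16


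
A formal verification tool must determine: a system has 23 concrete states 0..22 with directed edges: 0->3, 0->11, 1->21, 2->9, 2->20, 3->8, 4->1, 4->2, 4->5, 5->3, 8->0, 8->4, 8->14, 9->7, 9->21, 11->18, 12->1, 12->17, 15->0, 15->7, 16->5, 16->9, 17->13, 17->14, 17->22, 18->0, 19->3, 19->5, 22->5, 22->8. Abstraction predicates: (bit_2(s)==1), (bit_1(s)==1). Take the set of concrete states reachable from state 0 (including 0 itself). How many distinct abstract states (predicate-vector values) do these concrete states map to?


BFS from 0:
Concrete reachable: {0, 1, 2, 3, 4, 5, 7, 8, 9, 11, 14, 18, 20, 21}
Abstract via predicates (bit_2(s)==1), (bit_1(s)==1):
  (0,0) <- {0, 1, 8, 9}
  (0,1) <- {2, 3, 11, 18}
  (1,0) <- {4, 5, 20, 21}
  (1,1) <- {7, 14}
Distinct abstract states = 4

4


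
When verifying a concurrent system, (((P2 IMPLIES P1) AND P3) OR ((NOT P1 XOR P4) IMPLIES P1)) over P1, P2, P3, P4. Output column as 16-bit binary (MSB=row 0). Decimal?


Formula: (((P2 IMPLIES P1) AND P3) OR ((NOT P1 XOR P4) IMPLIES P1)) over P1, P2, P3, P4 (16 rows)
Evaluate each row (bits = P1,P2,P3,P4, MSB first):
  row 0 [0000]: (((0 IMPLIES 0) AND 0) OR ((NOT 0 XOR 0) IMPLIES 0)) -> 0
  row 1 [0001]: (((0 IMPLIES 0) AND 0) OR ((NOT 0 XOR 1) IMPLIES 0)) -> 1
  row 2 [0010]: (((0 IMPLIES 0) AND 1) OR ((NOT 0 XOR 0) IMPLIES 0)) -> 1
  row 3 [0011]: (((0 IMPLIES 0) AND 1) OR ((NOT 0 XOR 1) IMPLIES 0)) -> 1
  row 4 [0100]: (((1 IMPLIES 0) AND 0) OR ((NOT 0 XOR 0) IMPLIES 0)) -> 0
  row 5 [0101]: (((1 IMPLIES 0) AND 0) OR ((NOT 0 XOR 1) IMPLIES 0)) -> 1
  row 6 [0110]: (((1 IMPLIES 0) AND 1) OR ((NOT 0 XOR 0) IMPLIES 0)) -> 0
  row 7 [0111]: (((1 IMPLIES 0) AND 1) OR ((NOT 0 XOR 1) IMPLIES 0)) -> 1
  row 8 [1000]: (((0 IMPLIES 1) AND 0) OR ((NOT 1 XOR 0) IMPLIES 1)) -> 1
  row 9 [1001]: (((0 IMPLIES 1) AND 0) OR ((NOT 1 XOR 1) IMPLIES 1)) -> 1
  row 10 [1010]: (((0 IMPLIES 1) AND 1) OR ((NOT 1 XOR 0) IMPLIES 1)) -> 1
  row 11 [1011]: (((0 IMPLIES 1) AND 1) OR ((NOT 1 XOR 1) IMPLIES 1)) -> 1
  row 12 [1100]: (((1 IMPLIES 1) AND 0) OR ((NOT 1 XOR 0) IMPLIES 1)) -> 1
  row 13 [1101]: (((1 IMPLIES 1) AND 0) OR ((NOT 1 XOR 1) IMPLIES 1)) -> 1
  row 14 [1110]: (((1 IMPLIES 1) AND 1) OR ((NOT 1 XOR 0) IMPLIES 1)) -> 1
  row 15 [1111]: (((1 IMPLIES 1) AND 1) OR ((NOT 1 XOR 1) IMPLIES 1)) -> 1
Full result column, 4 rows per line (P1,P2 fixed per line; P3,P4 runs 00..11 left to right):
  rows 0-3 [P1,P2=00]: 0111  = hex 7
  rows 4-7 [P1,P2=01]: 0101  = hex 5
  rows 8-11 [P1,P2=10]: 1111  = hex F
  rows 12-15 [P1,P2=11]: 1111  = hex F
Output column (row 0 .. row 15) = 0111010111111111
Output column grouped in 4s = 0111 0101 1111 1111 = 0x75FF
Convert to decimal digit by digit (value = value*16 + digit):
  7 -> 7
  7*16 + 5 = 117
  117*16 + 15 (F) = 1887
  1887*16 + 15 (F) = 30207
Decimal = 30207

30207


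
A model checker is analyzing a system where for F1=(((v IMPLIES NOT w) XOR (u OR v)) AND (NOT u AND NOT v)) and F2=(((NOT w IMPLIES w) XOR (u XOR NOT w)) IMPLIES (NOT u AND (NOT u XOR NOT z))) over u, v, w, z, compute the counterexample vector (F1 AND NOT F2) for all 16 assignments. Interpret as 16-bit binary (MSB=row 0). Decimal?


F1 = (((v IMPLIES NOT w) XOR (u OR v)) AND (NOT u AND NOT v))
F2 = (((NOT w IMPLIES w) XOR (u XOR NOT w)) IMPLIES (NOT u AND (NOT u XOR NOT z)))
Counterexample to F1=>F2 is where F1=1 and F2=0.
Evaluate each row (bits = u,v,w,z, MSB first):
  row 0 [0000]: F1=1 F2=0 -> F1&~F2 -> 1
  row 1 [0001]: F1=1 F2=1 -> F1&~F2 -> 0
  row 2 [0010]: F1=1 F2=0 -> F1&~F2 -> 1
  row 3 [0011]: F1=1 F2=1 -> F1&~F2 -> 0
  row 4 [0100]: F1=0 F2=0 -> F1&~F2 -> 0
  row 5 [0101]: F1=0 F2=1 -> F1&~F2 -> 0
  row 6 [0110]: F1=0 F2=0 -> F1&~F2 -> 0
  row 7 [0111]: F1=0 F2=1 -> F1&~F2 -> 0
  row 8 [1000]: F1=0 F2=1 -> F1&~F2 -> 0
  row 9 [1001]: F1=0 F2=1 -> F1&~F2 -> 0
  row 10 [1010]: F1=0 F2=1 -> F1&~F2 -> 0
  row 11 [1011]: F1=0 F2=1 -> F1&~F2 -> 0
  row 12 [1100]: F1=0 F2=1 -> F1&~F2 -> 0
  row 13 [1101]: F1=0 F2=1 -> F1&~F2 -> 0
  row 14 [1110]: F1=0 F2=1 -> F1&~F2 -> 0
  row 15 [1111]: F1=0 F2=1 -> F1&~F2 -> 0
Full result column, 4 rows per line (u,v fixed per line; w,z runs 00..11 left to right):
  rows 0-3 [u,v=00]: 1010  = hex A
  rows 4-7 [u,v=01]: 0000  = hex 0
  rows 8-11 [u,v=10]: 0000  = hex 0
  rows 12-15 [u,v=11]: 0000  = hex 0
Counterexample vector (row 0 .. row 15) = 1010000000000000
Output column grouped in 4s = 1010 0000 0000 0000 = 0xA000
Convert to decimal digit by digit (value = value*16 + digit):
  A -> 10
  10*16 + 0 = 160
  160*16 + 0 = 2560
  2560*16 + 0 = 40960
Decimal = 40960

40960


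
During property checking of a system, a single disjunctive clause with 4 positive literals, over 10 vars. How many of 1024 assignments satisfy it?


Step 1: Total=2^10=1024
Step 2: Unsat when all 4 false: 2^6=64
Step 3: Sat=1024-64=960

960


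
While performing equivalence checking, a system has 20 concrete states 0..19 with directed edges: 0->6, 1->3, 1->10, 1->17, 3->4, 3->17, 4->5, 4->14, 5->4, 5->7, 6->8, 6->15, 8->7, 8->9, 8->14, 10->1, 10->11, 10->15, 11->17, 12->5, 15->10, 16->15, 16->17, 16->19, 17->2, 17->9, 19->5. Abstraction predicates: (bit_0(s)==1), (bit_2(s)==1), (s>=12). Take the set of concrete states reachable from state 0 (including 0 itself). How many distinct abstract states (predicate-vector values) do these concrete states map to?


BFS from 0:
Concrete reachable: {0, 1, 2, 3, 4, 5, 6, 7, 8, 9, 10, 11, 14, 15, 17}
Abstract via predicates (bit_0(s)==1), (bit_2(s)==1), (s>=12):
  (0,0,0) <- {0, 2, 8, 10}
  (0,1,0) <- {4, 6}
  (0,1,1) <- {14}
  (1,0,0) <- {1, 3, 9, 11}
  (1,0,1) <- {17}
  (1,1,0) <- {5, 7}
  (1,1,1) <- {15}
Distinct abstract states = 7

7


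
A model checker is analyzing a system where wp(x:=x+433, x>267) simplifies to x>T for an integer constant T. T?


Formula: wp(x:=E, P) = P[E/x] (substitute E for x in postcondition)
Step 1: Postcondition: x>267
Step 2: Substitute x+433 for x: x+433>267
Step 3: Solve for x: x > 267-433 = -166

-166


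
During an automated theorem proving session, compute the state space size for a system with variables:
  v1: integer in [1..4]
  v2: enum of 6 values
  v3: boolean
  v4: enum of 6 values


State space = product of domain sizes of all variables.
Domain sizes:
  v1 (integer in [1..4]): 4
  v2 (enum of 6 values): 6
  v3 (boolean): 2
  v4 (enum of 6 values): 6
Product = 4 * 6 * 2 * 6 = 288

288


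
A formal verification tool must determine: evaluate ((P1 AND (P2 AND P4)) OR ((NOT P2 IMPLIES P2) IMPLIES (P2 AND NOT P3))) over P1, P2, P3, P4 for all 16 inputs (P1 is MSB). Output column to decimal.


Formula: ((P1 AND (P2 AND P4)) OR ((NOT P2 IMPLIES P2) IMPLIES (P2 AND NOT P3))) over P1, P2, P3, P4 (16 rows)
Evaluate each row (bits = P1,P2,P3,P4, MSB first):
  row 0 [0000]: ((0 AND (0 AND 0)) OR ((NOT 0 IMPLIES 0) IMPLIES (0 AND NOT 0))) -> 1
  row 1 [0001]: ((0 AND (0 AND 1)) OR ((NOT 0 IMPLIES 0) IMPLIES (0 AND NOT 0))) -> 1
  row 2 [0010]: ((0 AND (0 AND 0)) OR ((NOT 0 IMPLIES 0) IMPLIES (0 AND NOT 1))) -> 1
  row 3 [0011]: ((0 AND (0 AND 1)) OR ((NOT 0 IMPLIES 0) IMPLIES (0 AND NOT 1))) -> 1
  row 4 [0100]: ((0 AND (1 AND 0)) OR ((NOT 1 IMPLIES 1) IMPLIES (1 AND NOT 0))) -> 1
  row 5 [0101]: ((0 AND (1 AND 1)) OR ((NOT 1 IMPLIES 1) IMPLIES (1 AND NOT 0))) -> 1
  row 6 [0110]: ((0 AND (1 AND 0)) OR ((NOT 1 IMPLIES 1) IMPLIES (1 AND NOT 1))) -> 0
  row 7 [0111]: ((0 AND (1 AND 1)) OR ((NOT 1 IMPLIES 1) IMPLIES (1 AND NOT 1))) -> 0
  row 8 [1000]: ((1 AND (0 AND 0)) OR ((NOT 0 IMPLIES 0) IMPLIES (0 AND NOT 0))) -> 1
  row 9 [1001]: ((1 AND (0 AND 1)) OR ((NOT 0 IMPLIES 0) IMPLIES (0 AND NOT 0))) -> 1
  row 10 [1010]: ((1 AND (0 AND 0)) OR ((NOT 0 IMPLIES 0) IMPLIES (0 AND NOT 1))) -> 1
  row 11 [1011]: ((1 AND (0 AND 1)) OR ((NOT 0 IMPLIES 0) IMPLIES (0 AND NOT 1))) -> 1
  row 12 [1100]: ((1 AND (1 AND 0)) OR ((NOT 1 IMPLIES 1) IMPLIES (1 AND NOT 0))) -> 1
  row 13 [1101]: ((1 AND (1 AND 1)) OR ((NOT 1 IMPLIES 1) IMPLIES (1 AND NOT 0))) -> 1
  row 14 [1110]: ((1 AND (1 AND 0)) OR ((NOT 1 IMPLIES 1) IMPLIES (1 AND NOT 1))) -> 0
  row 15 [1111]: ((1 AND (1 AND 1)) OR ((NOT 1 IMPLIES 1) IMPLIES (1 AND NOT 1))) -> 1
Full result column, 4 rows per line (P1,P2 fixed per line; P3,P4 runs 00..11 left to right):
  rows 0-3 [P1,P2=00]: 1111  = hex F
  rows 4-7 [P1,P2=01]: 1100  = hex C
  rows 8-11 [P1,P2=10]: 1111  = hex F
  rows 12-15 [P1,P2=11]: 1101  = hex D
Output column (row 0 .. row 15) = 1111110011111101
Output column grouped in 4s = 1111 1100 1111 1101 = 0xFCFD
Convert to decimal digit by digit (value = value*16 + digit):
  F -> 15
  15*16 + 12 (C) = 252
  252*16 + 15 (F) = 4047
  4047*16 + 13 (D) = 64765
Decimal = 64765

64765


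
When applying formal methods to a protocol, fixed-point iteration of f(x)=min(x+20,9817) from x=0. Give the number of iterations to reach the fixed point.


Step 1: x=0, cap=9817, increment=20
Step 2: x grows by 20 each step until capped at 9817; fixed point is x=9817
Step 3: iterations = ceil(9817/20) = 491

491


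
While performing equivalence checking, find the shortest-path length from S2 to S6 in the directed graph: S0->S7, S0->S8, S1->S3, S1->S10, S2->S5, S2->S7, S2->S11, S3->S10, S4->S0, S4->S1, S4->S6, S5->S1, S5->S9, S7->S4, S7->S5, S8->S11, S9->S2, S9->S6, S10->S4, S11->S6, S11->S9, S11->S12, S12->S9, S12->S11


BFS layer-by-layer from S2:
  dist 0: {S2}
  dist 1: {S5, S7, S11}
  dist 2: {S1, S4, S6, S9, S12}
  -> S6 reached at distance 2
Shortest path length = 2

2


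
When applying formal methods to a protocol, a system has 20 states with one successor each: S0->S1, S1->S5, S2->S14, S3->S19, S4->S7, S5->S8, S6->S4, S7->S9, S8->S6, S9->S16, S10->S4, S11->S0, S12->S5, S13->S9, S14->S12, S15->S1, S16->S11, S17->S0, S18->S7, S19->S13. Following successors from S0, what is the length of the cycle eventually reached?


Trace from S0 until a state repeats:
  S0 -> S1 -> S5 -> S8 -> S6 -> S4 -> S7 -> S9 -> S16 -> S11 -> S0
S0 first seen at step 0, revisited at step 10.
Cycle length = 10 - 0 = 10

10


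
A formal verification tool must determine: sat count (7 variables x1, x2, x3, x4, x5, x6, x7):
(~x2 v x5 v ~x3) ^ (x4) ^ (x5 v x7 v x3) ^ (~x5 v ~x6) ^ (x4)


CNF with 5 clauses over 7 vars (128 assignments).
An assignment satisfies CNF iff every clause has >=1 true literal.
Check each row (bits = x1,x2,x3,x4,x5,x6,x7; clause T/F shown):
  row 0 [0000000]: clauses=TFFTF -> 0
  row 1 [0000001]: clauses=TFTTF -> 0
  row 2 [0000010]: clauses=TFFTF -> 0
  row 3 [0000011]: clauses=TFTTF -> 0
  row 4 [0000100]: clauses=TFTTF -> 0
  (every remaining row is evaluated the same way; all 128 results are listed next)
Full result column, 8 rows per line (x1,x2,x3,x4 fixed per line; x5,x6,x7 runs 000..111 left to right):
  rows 0-7 [x1,x2,x3,x4=0000]: 00000000  (ones: 0)
  rows 8-15 [x1,x2,x3,x4=0001]: 01011100  (ones: 4)
  rows 16-23 [x1,x2,x3,x4=0010]: 00000000  (ones: 0)
  rows 24-31 [x1,x2,x3,x4=0011]: 11111100  (ones: 6)
  rows 32-39 [x1,x2,x3,x4=0100]: 00000000  (ones: 0)
  rows 40-47 [x1,x2,x3,x4=0101]: 01011100  (ones: 4)
  rows 48-55 [x1,x2,x3,x4=0110]: 00000000  (ones: 0)
  rows 56-63 [x1,x2,x3,x4=0111]: 00001100  (ones: 2)
  rows 64-71 [x1,x2,x3,x4=1000]: 00000000  (ones: 0)
  rows 72-79 [x1,x2,x3,x4=1001]: 01011100  (ones: 4)
  rows 80-87 [x1,x2,x3,x4=1010]: 00000000  (ones: 0)
  rows 88-95 [x1,x2,x3,x4=1011]: 11111100  (ones: 6)
  rows 96-103 [x1,x2,x3,x4=1100]: 00000000  (ones: 0)
  rows 104-111 [x1,x2,x3,x4=1101]: 01011100  (ones: 4)
  rows 112-119 [x1,x2,x3,x4=1110]: 00000000  (ones: 0)
  rows 120-127 [x1,x2,x3,x4=1111]: 00001100  (ones: 2)
Satisfying assignments = 0+4+0+6+0+4+0+2+0+4+0+6+0+4+0+2 = 32

32


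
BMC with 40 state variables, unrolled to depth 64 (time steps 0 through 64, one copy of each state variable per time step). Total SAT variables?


BMC unrolls to depth k, creating one copy of each state var for steps 0..k.
Step count = 64 + 1 = 65 (steps 0 through 64)
Vars per step = 40
Total = 40 * 65 = 2600

2600


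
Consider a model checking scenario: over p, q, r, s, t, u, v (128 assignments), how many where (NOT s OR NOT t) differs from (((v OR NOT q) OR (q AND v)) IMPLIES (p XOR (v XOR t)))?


F1 = (NOT s OR NOT t)
F2 = (((v OR NOT q) OR (q AND v)) IMPLIES (p XOR (v XOR t)))
Evaluate both on each of 128 rows (bits = p,q,r,s,t,u,v):
  row 0 [0000000]: F1=1 F2=0 (differ) -> 1
  row 1 [0000001]: F1=1 F2=1 -> 0
  row 2 [0000010]: F1=1 F2=0 (differ) -> 1
  row 3 [0000011]: F1=1 F2=1 -> 0
  row 4 [0000100]: F1=1 F2=1 -> 0
  (every remaining row is evaluated the same way; all 128 results are listed next)
Full result column, 8 rows per line (p,q,r,s fixed per line; t,u,v runs 000..111 left to right):
  rows 0-7 [p,q,r,s=0000]: 10100101  (ones: 4)
  rows 8-15 [p,q,r,s=0001]: 10101010  (ones: 4)
  rows 16-23 [p,q,r,s=0010]: 10100101  (ones: 4)
  rows 24-31 [p,q,r,s=0011]: 10101010  (ones: 4)
  rows 32-39 [p,q,r,s=0100]: 00000101  (ones: 2)
  rows 40-47 [p,q,r,s=0101]: 00001010  (ones: 2)
  rows 48-55 [p,q,r,s=0110]: 00000101  (ones: 2)
  rows 56-63 [p,q,r,s=0111]: 00001010  (ones: 2)
  rows 64-71 [p,q,r,s=1000]: 01011010  (ones: 4)
  rows 72-79 [p,q,r,s=1001]: 01010101  (ones: 4)
  rows 80-87 [p,q,r,s=1010]: 01011010  (ones: 4)
  rows 88-95 [p,q,r,s=1011]: 01010101  (ones: 4)
  rows 96-103 [p,q,r,s=1100]: 01010000  (ones: 2)
  rows 104-111 [p,q,r,s=1101]: 01011111  (ones: 6)
  rows 112-119 [p,q,r,s=1110]: 01010000  (ones: 2)
  rows 120-127 [p,q,r,s=1111]: 01011111  (ones: 6)
Disagreements = 4+4+4+4+2+2+2+2+4+4+4+4+2+6+2+6 = 56

56


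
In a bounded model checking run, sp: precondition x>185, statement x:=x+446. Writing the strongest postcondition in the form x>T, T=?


Formula: sp(P, x:=E) = exists old_x. (x = E[old_x/x]) AND P[old_x/x] (old_x is the value of x before the assignment; eliminate old_x by solving x = E[old_x/x] for old_x)
Step 1: Precondition P: x>185, i.e. old_x > 185
Step 2: Assignment gives x = old_x + 446, so old_x = x - 446
Step 3: Substitute into P: x - 446 > 185
Step 4: Simplify: x > 185+446 = 631

631


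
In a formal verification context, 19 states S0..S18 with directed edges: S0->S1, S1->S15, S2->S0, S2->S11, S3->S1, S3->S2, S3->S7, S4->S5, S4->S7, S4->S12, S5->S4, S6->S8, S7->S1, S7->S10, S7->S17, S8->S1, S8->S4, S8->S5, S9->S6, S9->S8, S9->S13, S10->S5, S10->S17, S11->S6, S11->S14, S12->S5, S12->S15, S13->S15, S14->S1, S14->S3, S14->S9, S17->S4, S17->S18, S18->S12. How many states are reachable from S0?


BFS from S0:
  layer 0: {S0}
  layer 1: {S1}
  layer 2: {S15}
Reachable set: {S0, S1, S15}
Count = 3

3


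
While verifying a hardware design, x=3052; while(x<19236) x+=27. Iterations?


Step 1: x goes from 3052 toward 19236 by 27; the body runs while x<19236, so iterations = ceil((bound-start)/step)
Step 2: Distance=16184
Step 3: ceil(16184/27)=600

600


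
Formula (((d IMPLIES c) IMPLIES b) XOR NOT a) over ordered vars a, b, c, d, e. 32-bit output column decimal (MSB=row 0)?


Formula: (((d IMPLIES c) IMPLIES b) XOR NOT a) over a, b, c, d, e (32 rows)
Evaluate each row (bits = a,b,c,d,e, MSB first):
  row 0 [00000]: (((0 IMPLIES 0) IMPLIES 0) XOR NOT 0) -> 1
  row 1 [00001]: (((0 IMPLIES 0) IMPLIES 0) XOR NOT 0) -> 1
  row 2 [00010]: (((1 IMPLIES 0) IMPLIES 0) XOR NOT 0) -> 0
  row 3 [00011]: (((1 IMPLIES 0) IMPLIES 0) XOR NOT 0) -> 0
  row 4 [00100]: (((0 IMPLIES 1) IMPLIES 0) XOR NOT 0) -> 1
  row 5 [00101]: (((0 IMPLIES 1) IMPLIES 0) XOR NOT 0) -> 1
  row 6 [00110]: (((1 IMPLIES 1) IMPLIES 0) XOR NOT 0) -> 1
  row 7 [00111]: (((1 IMPLIES 1) IMPLIES 0) XOR NOT 0) -> 1
  row 8 [01000]: (((0 IMPLIES 0) IMPLIES 1) XOR NOT 0) -> 0
  row 9 [01001]: (((0 IMPLIES 0) IMPLIES 1) XOR NOT 0) -> 0
  row 10 [01010]: (((1 IMPLIES 0) IMPLIES 1) XOR NOT 0) -> 0
  row 11 [01011]: (((1 IMPLIES 0) IMPLIES 1) XOR NOT 0) -> 0
  row 12 [01100]: (((0 IMPLIES 1) IMPLIES 1) XOR NOT 0) -> 0
  row 13 [01101]: (((0 IMPLIES 1) IMPLIES 1) XOR NOT 0) -> 0
  row 14 [01110]: (((1 IMPLIES 1) IMPLIES 1) XOR NOT 0) -> 0
  row 15 [01111]: (((1 IMPLIES 1) IMPLIES 1) XOR NOT 0) -> 0
  row 16 [10000]: (((0 IMPLIES 0) IMPLIES 0) XOR NOT 1) -> 0
  row 17 [10001]: (((0 IMPLIES 0) IMPLIES 0) XOR NOT 1) -> 0
  row 18 [10010]: (((1 IMPLIES 0) IMPLIES 0) XOR NOT 1) -> 1
  row 19 [10011]: (((1 IMPLIES 0) IMPLIES 0) XOR NOT 1) -> 1
  row 20 [10100]: (((0 IMPLIES 1) IMPLIES 0) XOR NOT 1) -> 0
  row 21 [10101]: (((0 IMPLIES 1) IMPLIES 0) XOR NOT 1) -> 0
  row 22 [10110]: (((1 IMPLIES 1) IMPLIES 0) XOR NOT 1) -> 0
  row 23 [10111]: (((1 IMPLIES 1) IMPLIES 0) XOR NOT 1) -> 0
  row 24 [11000]: (((0 IMPLIES 0) IMPLIES 1) XOR NOT 1) -> 1
  row 25 [11001]: (((0 IMPLIES 0) IMPLIES 1) XOR NOT 1) -> 1
  row 26 [11010]: (((1 IMPLIES 0) IMPLIES 1) XOR NOT 1) -> 1
  row 27 [11011]: (((1 IMPLIES 0) IMPLIES 1) XOR NOT 1) -> 1
  row 28 [11100]: (((0 IMPLIES 1) IMPLIES 1) XOR NOT 1) -> 1
  row 29 [11101]: (((0 IMPLIES 1) IMPLIES 1) XOR NOT 1) -> 1
  row 30 [11110]: (((1 IMPLIES 1) IMPLIES 1) XOR NOT 1) -> 1
  row 31 [11111]: (((1 IMPLIES 1) IMPLIES 1) XOR NOT 1) -> 1
Full result column, 4 rows per line (a,b,c fixed per line; d,e runs 00..11 left to right):
  rows 0-3 [a,b,c=000]: 1100  = hex C
  rows 4-7 [a,b,c=001]: 1111  = hex F
  rows 8-11 [a,b,c=010]: 0000  = hex 0
  rows 12-15 [a,b,c=011]: 0000  = hex 0
  rows 16-19 [a,b,c=100]: 0011  = hex 3
  rows 20-23 [a,b,c=101]: 0000  = hex 0
  rows 24-27 [a,b,c=110]: 1111  = hex F
  rows 28-31 [a,b,c=111]: 1111  = hex F
Output column (row 0 .. row 31) = 11001111000000000011000011111111
Output column grouped in 4s = 1100 1111 0000 0000 0011 0000 1111 1111 = 0xCF0030FF
Convert to decimal digit by digit (value = value*16 + digit):
  C -> 12
  12*16 + 15 (F) = 207
  207*16 + 0 = 3312
  3312*16 + 0 = 52992
  52992*16 + 3 = 847875
  847875*16 + 0 = 13566000
  13566000*16 + 15 (F) = 217056015
  217056015*16 + 15 (F) = 3472896255
Decimal = 3472896255

3472896255
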